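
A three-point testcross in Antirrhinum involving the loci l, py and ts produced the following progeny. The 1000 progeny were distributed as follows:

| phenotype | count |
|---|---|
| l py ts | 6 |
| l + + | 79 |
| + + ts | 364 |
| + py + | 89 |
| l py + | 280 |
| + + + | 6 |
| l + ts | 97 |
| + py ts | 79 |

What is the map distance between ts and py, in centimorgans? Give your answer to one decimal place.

17.0 centimorgans

The two most frequent reciprocal classes, + + ts and l py +, are the parental types, so the F1 was + + ts / l py +.
The two rarest classes, + + + and l py ts, are the double crossovers. Comparing them with the parentals, only the ts allele has switched, so ts is the middle locus and the order is py – ts – l.
Crossovers in the py–ts interval produce the single-crossover classes + py ts and l + + (79 + 79 = 158) plus the double crossovers (12).
RF(py–ts) = (158 + 12) / 1000 = 170/1000 = 0.1700 → 17.0 centimorgans.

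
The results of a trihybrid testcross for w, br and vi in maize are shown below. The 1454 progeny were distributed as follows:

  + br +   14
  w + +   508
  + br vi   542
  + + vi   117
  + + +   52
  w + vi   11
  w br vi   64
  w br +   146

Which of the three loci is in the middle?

The two most frequent reciprocal classes, + br vi and w + +, are the parental types, so the F1 was + br vi / w + +.
The two rarest classes, + br + and w + vi, are the double crossovers. Comparing them with the parentals, only the vi allele has switched, so vi is the middle locus and the order is w – vi – br.

vi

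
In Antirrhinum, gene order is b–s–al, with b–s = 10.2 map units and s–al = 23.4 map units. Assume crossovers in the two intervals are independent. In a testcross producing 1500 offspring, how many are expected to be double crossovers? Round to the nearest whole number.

36

Map distances give recombination frequencies of 0.102 and 0.234 for the two intervals.
With no interference, expected double-crossover frequency = 0.102 × 0.234 = 0.02387.
Expected number = 0.02387 × 1500 = 35.80 ≈ 36.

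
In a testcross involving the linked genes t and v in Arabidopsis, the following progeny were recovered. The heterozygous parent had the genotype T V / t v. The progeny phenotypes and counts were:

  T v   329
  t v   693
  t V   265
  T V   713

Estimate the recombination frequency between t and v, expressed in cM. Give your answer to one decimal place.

29.7 cM

The recombinant classes are T v and t V: 329 + 265 = 594.
Recombination frequency = 594/2000 = 0.2970 ≈ 29.7%, i.e. 29.7 cM.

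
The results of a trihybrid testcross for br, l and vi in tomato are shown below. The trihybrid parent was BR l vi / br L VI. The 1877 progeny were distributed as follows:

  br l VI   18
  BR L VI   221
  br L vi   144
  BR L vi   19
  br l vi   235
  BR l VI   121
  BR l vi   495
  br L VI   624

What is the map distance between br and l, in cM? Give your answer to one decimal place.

26.3 cM

The two rarest classes, BR L vi and br l VI, are the double crossovers. Comparing them with the parentals, only the l allele has switched, so l is the middle locus and the order is vi – l – br.
Crossovers in the l–br interval produce the single-crossover classes br l vi and BR L VI (235 + 221 = 456) plus the double crossovers (37).
RF(l–br) = (456 + 37) / 1877 = 493/1877 = 0.2627 → 26.3 cM.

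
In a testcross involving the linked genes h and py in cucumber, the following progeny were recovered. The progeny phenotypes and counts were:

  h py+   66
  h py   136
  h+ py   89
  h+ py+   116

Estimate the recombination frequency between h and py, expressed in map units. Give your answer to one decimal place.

The two most frequent classes, h+ py+ (116) and h py (136), are the parental types, so the F1 was h+ py+ / h py.
The recombinant classes are h+ py and h py+: 89 + 66 = 155.
Recombination frequency = 155/407 = 0.3808 ≈ 38.1%, i.e. 38.1 map units.

38.1 map units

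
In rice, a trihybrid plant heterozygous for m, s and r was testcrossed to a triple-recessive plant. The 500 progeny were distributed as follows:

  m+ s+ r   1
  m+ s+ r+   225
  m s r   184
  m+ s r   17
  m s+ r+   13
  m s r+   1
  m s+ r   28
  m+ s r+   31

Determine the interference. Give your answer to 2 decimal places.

The two most frequent reciprocal classes, m+ s+ r+ and m s r, are the parental types, so the F1 was m+ s+ r+ / m s r.
The two rarest classes, m+ s+ r and m s r+, are the double crossovers. Comparing them with the parentals, only the r allele has switched, so r is the middle locus and the order is s – r – m.
s–r: (59 + 2)/500 = 0.1220; r–m: (30 + 2)/500 = 0.0640.
Expected DCO frequency = 0.1220 × 0.0640 ≈ 0.00781; observed = 2/500 ≈ 0.00400.
Coefficient of coincidence = 0.00400/0.00781 ≈ 0.51; interference = 1 − 0.51 = 0.49.

0.49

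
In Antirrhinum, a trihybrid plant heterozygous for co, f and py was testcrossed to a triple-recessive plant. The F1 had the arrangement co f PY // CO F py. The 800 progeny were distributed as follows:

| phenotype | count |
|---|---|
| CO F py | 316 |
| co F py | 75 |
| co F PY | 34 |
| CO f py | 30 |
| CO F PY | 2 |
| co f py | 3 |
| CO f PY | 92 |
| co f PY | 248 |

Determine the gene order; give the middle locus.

The two rarest classes, co f py and CO F PY, are the double crossovers. Comparing them with the parentals, only the py allele has switched, so py is the middle locus and the order is f – py – co.

py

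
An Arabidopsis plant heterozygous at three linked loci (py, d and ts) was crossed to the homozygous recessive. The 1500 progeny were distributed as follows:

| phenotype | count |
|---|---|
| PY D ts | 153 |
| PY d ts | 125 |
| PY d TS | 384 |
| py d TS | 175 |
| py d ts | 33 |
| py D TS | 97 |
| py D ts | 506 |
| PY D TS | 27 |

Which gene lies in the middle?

d

The two most frequent reciprocal classes, py D ts and PY d TS, are the parental types, so the F1 was py D ts / PY d TS.
The two rarest classes, py d ts and PY D TS, are the double crossovers. Comparing them with the parentals, only the d allele has switched, so d is the middle locus and the order is py – d – ts.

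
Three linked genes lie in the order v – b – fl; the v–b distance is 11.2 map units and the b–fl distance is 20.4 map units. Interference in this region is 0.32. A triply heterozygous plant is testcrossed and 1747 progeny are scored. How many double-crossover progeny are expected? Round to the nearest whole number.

27

Map distances give recombination frequencies of 0.112 and 0.204 for the two intervals.
With interference 0.32 (so coincidence = 0.68), expected double-crossover frequency = 0.112 × 0.204 × 0.68 = 0.01554.
Expected number = 0.01554 × 1747 = 27.14 ≈ 27.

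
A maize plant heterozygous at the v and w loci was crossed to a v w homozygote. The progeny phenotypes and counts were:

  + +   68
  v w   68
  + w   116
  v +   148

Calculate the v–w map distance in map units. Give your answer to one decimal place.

The two most frequent classes, + w (116) and v + (148), are the parental types, so the F1 was + w / v +.
The recombinant classes are + + and v w: 68 + 68 = 136.
Recombination frequency = 136/400 = 0.3400 ≈ 34.0%, i.e. 34.0 map units.

34.0 map units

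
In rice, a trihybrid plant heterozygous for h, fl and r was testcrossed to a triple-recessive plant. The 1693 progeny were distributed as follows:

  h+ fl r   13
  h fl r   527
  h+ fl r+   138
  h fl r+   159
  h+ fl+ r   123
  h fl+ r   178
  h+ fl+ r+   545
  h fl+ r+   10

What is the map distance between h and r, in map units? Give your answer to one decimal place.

The two most frequent reciprocal classes, h+ fl+ r+ and h fl r, are the parental types, so the F1 was h+ fl+ r+ / h fl r.
The two rarest classes, h fl+ r+ and h+ fl r, are the double crossovers. Comparing them with the parentals, only the h allele has switched, so h is the middle locus and the order is fl – h – r.
Crossovers in the h–r interval produce the single-crossover classes h+ fl+ r and h fl r+ (123 + 159 = 282) plus the double crossovers (23).
RF(h–r) = (282 + 23) / 1693 = 305/1693 = 0.1802 → 18.0 map units.

18.0 map units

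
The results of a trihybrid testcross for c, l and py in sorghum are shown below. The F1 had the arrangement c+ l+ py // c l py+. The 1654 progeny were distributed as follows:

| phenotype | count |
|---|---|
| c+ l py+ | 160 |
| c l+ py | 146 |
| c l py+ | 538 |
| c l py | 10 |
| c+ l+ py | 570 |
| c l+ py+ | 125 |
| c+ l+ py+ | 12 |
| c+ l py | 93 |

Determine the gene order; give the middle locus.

py

The two rarest classes, c+ l+ py+ and c l py, are the double crossovers. Comparing them with the parentals, only the py allele has switched, so py is the middle locus and the order is l – py – c.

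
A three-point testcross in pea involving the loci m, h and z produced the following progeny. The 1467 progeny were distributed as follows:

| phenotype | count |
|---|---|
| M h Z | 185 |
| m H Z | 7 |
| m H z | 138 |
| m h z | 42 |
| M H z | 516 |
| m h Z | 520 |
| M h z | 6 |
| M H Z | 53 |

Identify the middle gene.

The two most frequent reciprocal classes, m h Z and M H z, are the parental types, so the F1 was m h Z / M H z.
The two rarest classes, m H Z and M h z, are the double crossovers. Comparing them with the parentals, only the h allele has switched, so h is the middle locus and the order is z – h – m.

h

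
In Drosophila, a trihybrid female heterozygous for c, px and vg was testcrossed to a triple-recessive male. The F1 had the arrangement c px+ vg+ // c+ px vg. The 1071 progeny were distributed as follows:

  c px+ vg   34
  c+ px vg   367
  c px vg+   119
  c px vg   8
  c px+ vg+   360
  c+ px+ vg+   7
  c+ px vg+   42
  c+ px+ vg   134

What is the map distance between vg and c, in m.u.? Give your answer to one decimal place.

The two rarest classes, c+ px+ vg+ and c px vg, are the double crossovers. Comparing them with the parentals, only the c allele has switched, so c is the middle locus and the order is vg – c – px.
Crossovers in the vg–c interval produce the single-crossover classes c px+ vg and c+ px vg+ (34 + 42 = 76) plus the double crossovers (15).
RF(vg–c) = (76 + 15) / 1071 = 91/1071 = 0.0850 → 8.5 m.u.

8.5 m.u.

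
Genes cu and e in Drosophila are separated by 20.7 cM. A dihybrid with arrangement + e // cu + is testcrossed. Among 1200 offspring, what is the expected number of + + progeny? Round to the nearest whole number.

A map distance of 20.7 cM corresponds to a recombination frequency of 0.207.
The F1 is + e / cu +, so + + is a recombinant gamete class with expected frequency r/2 = 0.207/2 = 0.1035.
Expected number = 0.1035 × 1200 = 124.20 ≈ 124.

124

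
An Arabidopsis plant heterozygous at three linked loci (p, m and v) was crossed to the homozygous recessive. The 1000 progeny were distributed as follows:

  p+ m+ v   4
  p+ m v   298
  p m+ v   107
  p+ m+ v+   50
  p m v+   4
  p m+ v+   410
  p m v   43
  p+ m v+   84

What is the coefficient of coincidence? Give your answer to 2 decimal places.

0.40

The two most frequent reciprocal classes, p+ m v and p m+ v+, are the parental types, so the F1 was p+ m v / p m+ v+.
The two rarest classes, p+ m+ v and p m v+, are the double crossovers. Comparing them with the parentals, only the m allele has switched, so m is the middle locus and the order is v – m – p.
v–m: (191 + 8)/1000 = 0.1990; m–p: (93 + 8)/1000 = 0.1010.
Expected DCO frequency = 0.1990 × 0.1010 ≈ 0.02010; observed = 8/1000 ≈ 0.00800.
Coefficient of coincidence = 0.00800/0.02010 ≈ 0.40.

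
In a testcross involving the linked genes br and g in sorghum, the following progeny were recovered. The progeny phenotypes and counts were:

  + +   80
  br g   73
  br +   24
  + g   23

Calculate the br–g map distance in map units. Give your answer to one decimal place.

23.5 map units

The two most frequent classes, + + (80) and br g (73), are the parental types, so the F1 was + + / br g.
The recombinant classes are + g and br +: 23 + 24 = 47.
Recombination frequency = 47/200 = 0.2350 ≈ 23.5%, i.e. 23.5 map units.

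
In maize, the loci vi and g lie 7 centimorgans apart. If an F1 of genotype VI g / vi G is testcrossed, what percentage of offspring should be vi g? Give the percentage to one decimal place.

A map distance of 7 centimorgans corresponds to a recombination frequency of 0.070.
The F1 is VI g / vi G, so vi g is a recombinant gamete class with expected frequency r/2 = 0.070/2 = 0.0350.
That is 0.0350 = 3.5% of the progeny.

3.5%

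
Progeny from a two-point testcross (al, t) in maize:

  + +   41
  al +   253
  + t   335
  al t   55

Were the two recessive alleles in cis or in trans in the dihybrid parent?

trans

The two most frequent classes are + t (335) and al + (253); these are the parental (non-recombinant) types.
So the F1 carried + t on one chromosome and al + on the other — the recessive alleles are on opposite chromosomes (trans / repulsion).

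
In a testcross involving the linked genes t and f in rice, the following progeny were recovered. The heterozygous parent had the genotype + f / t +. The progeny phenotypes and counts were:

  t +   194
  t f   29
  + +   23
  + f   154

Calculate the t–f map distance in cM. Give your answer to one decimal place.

13.0 cM

The recombinant classes are + + and t f: 23 + 29 = 52.
Recombination frequency = 52/400 = 0.1300 ≈ 13.0%, i.e. 13.0 cM.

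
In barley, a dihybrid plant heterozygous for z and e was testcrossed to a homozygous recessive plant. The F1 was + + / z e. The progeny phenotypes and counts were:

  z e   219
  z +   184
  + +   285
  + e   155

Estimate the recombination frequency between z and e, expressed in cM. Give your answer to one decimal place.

40.2 cM

The recombinant classes are + e and z +: 155 + 184 = 339.
Recombination frequency = 339/843 = 0.4021 ≈ 40.2%, i.e. 40.2 cM.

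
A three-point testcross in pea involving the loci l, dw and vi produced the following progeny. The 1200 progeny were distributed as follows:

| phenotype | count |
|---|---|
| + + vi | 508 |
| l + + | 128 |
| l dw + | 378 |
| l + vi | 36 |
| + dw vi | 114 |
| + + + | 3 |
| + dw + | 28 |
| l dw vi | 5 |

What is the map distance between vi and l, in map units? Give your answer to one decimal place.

The two most frequent reciprocal classes, l dw + and + + vi, are the parental types, so the F1 was l dw + / + + vi.
The two rarest classes, l dw vi and + + +, are the double crossovers. Comparing them with the parentals, only the vi allele has switched, so vi is the middle locus and the order is l – vi – dw.
Crossovers in the l–vi interval produce the single-crossover classes + dw + and l + vi (28 + 36 = 64) plus the double crossovers (8).
RF(l–vi) = (64 + 8) / 1200 = 72/1200 = 0.0600 → 6.0 map units.

6.0 map units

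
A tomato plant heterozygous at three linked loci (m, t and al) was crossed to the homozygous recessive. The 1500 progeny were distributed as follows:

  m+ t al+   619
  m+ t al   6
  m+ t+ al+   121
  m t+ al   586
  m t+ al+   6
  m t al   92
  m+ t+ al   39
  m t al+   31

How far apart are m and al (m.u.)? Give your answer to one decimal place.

The two most frequent reciprocal classes, m t+ al and m+ t al+, are the parental types, so the F1 was m t+ al / m+ t al+.
The two rarest classes, m t+ al+ and m+ t al, are the double crossovers. Comparing them with the parentals, only the al allele has switched, so al is the middle locus and the order is t – al – m.
Crossovers in the al–m interval produce the single-crossover classes m+ t+ al and m t al+ (39 + 31 = 70) plus the double crossovers (12).
RF(al–m) = (70 + 12) / 1500 = 82/1500 = 0.0547 → 5.5 m.u.

5.5 m.u.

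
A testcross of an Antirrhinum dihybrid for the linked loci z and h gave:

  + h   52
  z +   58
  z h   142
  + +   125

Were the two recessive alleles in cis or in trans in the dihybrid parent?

cis

The two most frequent classes are + + (125) and z h (142); these are the parental (non-recombinant) types.
So the F1 carried + + on one chromosome and z h on the other — the recessive alleles are on the same chromosome (cis / coupling).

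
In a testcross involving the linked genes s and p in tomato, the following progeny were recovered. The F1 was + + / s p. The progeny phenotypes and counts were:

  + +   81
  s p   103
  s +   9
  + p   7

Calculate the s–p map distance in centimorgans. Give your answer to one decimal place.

The recombinant classes are + p and s +: 7 + 9 = 16.
Recombination frequency = 16/200 = 0.0800 ≈ 8.0%, i.e. 8.0 centimorgans.

8.0 centimorgans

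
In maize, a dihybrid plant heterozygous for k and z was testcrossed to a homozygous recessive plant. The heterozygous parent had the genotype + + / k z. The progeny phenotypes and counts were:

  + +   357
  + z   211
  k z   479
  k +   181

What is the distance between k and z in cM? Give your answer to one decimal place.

31.9 cM

The recombinant classes are + z and k +: 211 + 181 = 392.
Recombination frequency = 392/1228 = 0.3192 ≈ 31.9%, i.e. 31.9 cM.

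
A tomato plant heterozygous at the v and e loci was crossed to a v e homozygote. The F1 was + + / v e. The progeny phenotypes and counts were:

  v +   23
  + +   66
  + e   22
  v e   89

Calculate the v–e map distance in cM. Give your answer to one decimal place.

22.5 cM

The recombinant classes are + e and v +: 22 + 23 = 45.
Recombination frequency = 45/200 = 0.2250 ≈ 22.5%, i.e. 22.5 cM.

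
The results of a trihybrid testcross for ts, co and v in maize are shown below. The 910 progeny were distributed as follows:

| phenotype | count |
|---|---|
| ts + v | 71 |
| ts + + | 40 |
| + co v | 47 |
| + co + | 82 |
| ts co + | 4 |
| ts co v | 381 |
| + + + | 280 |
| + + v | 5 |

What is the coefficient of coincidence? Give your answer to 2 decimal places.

The two most frequent reciprocal classes, + + + and ts co v, are the parental types, so the F1 was + + + / ts co v.
The two rarest classes, + + v and ts co +, are the double crossovers. Comparing them with the parentals, only the v allele has switched, so v is the middle locus and the order is ts – v – co.
ts–v: (87 + 9)/910 = 0.1055; v–co: (153 + 9)/910 = 0.1780.
Expected DCO frequency = 0.1055 × 0.1780 ≈ 0.01878; observed = 9/910 ≈ 0.00989.
Coefficient of coincidence = 0.00989/0.01878 ≈ 0.53.

0.53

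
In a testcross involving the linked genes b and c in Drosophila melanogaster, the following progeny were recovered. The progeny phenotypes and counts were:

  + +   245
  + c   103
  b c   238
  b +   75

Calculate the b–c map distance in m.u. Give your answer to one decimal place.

The two most frequent classes, + + (245) and b c (238), are the parental types, so the F1 was + + / b c.
The recombinant classes are + c and b +: 103 + 75 = 178.
Recombination frequency = 178/661 = 0.2693 ≈ 26.9%, i.e. 26.9 m.u.

26.9 m.u.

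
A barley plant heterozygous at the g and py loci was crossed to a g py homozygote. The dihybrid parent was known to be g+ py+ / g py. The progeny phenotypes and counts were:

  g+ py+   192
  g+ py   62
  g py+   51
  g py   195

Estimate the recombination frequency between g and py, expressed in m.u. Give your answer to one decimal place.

22.6 m.u.

The recombinant classes are g+ py and g py+: 62 + 51 = 113.
Recombination frequency = 113/500 = 0.2260 ≈ 22.6%, i.e. 22.6 m.u.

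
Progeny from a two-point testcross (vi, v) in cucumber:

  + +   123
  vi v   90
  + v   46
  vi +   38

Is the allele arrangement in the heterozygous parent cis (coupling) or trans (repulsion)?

The two most frequent classes are + + (123) and vi v (90); these are the parental (non-recombinant) types.
So the F1 carried + + on one chromosome and vi v on the other — the recessive alleles are on the same chromosome (cis / coupling).

cis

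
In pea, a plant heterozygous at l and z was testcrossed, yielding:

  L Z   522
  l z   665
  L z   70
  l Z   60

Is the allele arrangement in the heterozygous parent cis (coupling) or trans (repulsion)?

cis

The two most frequent classes are L Z (522) and l z (665); these are the parental (non-recombinant) types.
So the F1 carried L Z on one chromosome and l z on the other — the recessive alleles are on the same chromosome (cis / coupling).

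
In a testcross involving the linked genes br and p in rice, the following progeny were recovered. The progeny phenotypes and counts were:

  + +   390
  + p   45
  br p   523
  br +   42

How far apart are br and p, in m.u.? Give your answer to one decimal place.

8.7 m.u.

The two most frequent classes, + + (390) and br p (523), are the parental types, so the F1 was + + / br p.
The recombinant classes are + p and br +: 45 + 42 = 87.
Recombination frequency = 87/1000 = 0.0870 ≈ 8.7%, i.e. 8.7 m.u.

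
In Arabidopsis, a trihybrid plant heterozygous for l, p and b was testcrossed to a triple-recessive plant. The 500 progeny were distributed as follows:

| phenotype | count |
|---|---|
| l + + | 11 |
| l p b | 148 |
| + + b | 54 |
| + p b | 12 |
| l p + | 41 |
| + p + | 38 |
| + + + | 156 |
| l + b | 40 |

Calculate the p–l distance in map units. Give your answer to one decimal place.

20.2 map units

The two most frequent reciprocal classes, l p b and + + +, are the parental types, so the F1 was l p b / + + +.
The two rarest classes, + p b and l + +, are the double crossovers. Comparing them with the parentals, only the l allele has switched, so l is the middle locus and the order is p – l – b.
Crossovers in the p–l interval produce the single-crossover classes l + b and + p + (40 + 38 = 78) plus the double crossovers (23).
RF(p–l) = (78 + 23) / 500 = 101/500 = 0.2020 → 20.2 map units.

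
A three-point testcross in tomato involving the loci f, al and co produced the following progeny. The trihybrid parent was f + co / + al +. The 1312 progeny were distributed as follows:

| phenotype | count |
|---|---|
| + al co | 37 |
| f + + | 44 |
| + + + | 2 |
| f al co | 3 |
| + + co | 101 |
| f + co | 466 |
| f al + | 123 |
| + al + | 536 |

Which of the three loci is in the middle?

al

The two rarest classes, f al co and + + +, are the double crossovers. Comparing them with the parentals, only the al allele has switched, so al is the middle locus and the order is co – al – f.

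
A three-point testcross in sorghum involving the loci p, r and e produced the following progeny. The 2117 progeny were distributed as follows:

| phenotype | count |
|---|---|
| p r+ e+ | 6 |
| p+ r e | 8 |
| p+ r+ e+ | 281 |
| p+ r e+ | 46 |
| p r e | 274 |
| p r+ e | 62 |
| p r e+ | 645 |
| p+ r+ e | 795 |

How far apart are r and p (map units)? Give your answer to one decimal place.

The two most frequent reciprocal classes, p+ r+ e and p r e+, are the parental types, so the F1 was p+ r+ e / p r e+.
The two rarest classes, p+ r e and p r+ e+, are the double crossovers. Comparing them with the parentals, only the r allele has switched, so r is the middle locus and the order is p – r – e.
Crossovers in the p–r interval produce the single-crossover classes p r+ e and p+ r e+ (62 + 46 = 108) plus the double crossovers (14).
RF(p–r) = (108 + 14) / 2117 = 122/2117 = 0.0576 → 5.8 map units.

5.8 map units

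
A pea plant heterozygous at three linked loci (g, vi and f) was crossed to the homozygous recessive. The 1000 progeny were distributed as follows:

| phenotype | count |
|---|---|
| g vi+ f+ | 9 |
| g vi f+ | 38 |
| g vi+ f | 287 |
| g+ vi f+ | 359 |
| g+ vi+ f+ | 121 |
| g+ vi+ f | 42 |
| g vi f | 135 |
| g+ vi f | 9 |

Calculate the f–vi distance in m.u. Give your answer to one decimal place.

27.4 m.u.

The two most frequent reciprocal classes, g vi+ f and g+ vi f+, are the parental types, so the F1 was g vi+ f / g+ vi f+.
The two rarest classes, g vi+ f+ and g+ vi f, are the double crossovers. Comparing them with the parentals, only the f allele has switched, so f is the middle locus and the order is g – f – vi.
Crossovers in the f–vi interval produce the single-crossover classes g vi f and g+ vi+ f+ (135 + 121 = 256) plus the double crossovers (18).
RF(f–vi) = (256 + 18) / 1000 = 274/1000 = 0.2740 → 27.4 m.u.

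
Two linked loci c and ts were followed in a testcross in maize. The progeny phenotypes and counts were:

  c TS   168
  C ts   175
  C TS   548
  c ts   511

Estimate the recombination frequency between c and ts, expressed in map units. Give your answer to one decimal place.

24.5 map units

The two most frequent classes, C TS (548) and c ts (511), are the parental types, so the F1 was C TS / c ts.
The recombinant classes are C ts and c TS: 175 + 168 = 343.
Recombination frequency = 343/1402 = 0.2447 ≈ 24.5%, i.e. 24.5 map units.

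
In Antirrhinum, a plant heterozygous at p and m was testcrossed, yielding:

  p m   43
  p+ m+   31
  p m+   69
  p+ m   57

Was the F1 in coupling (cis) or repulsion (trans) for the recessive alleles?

trans

The two most frequent classes are p+ m (57) and p m+ (69); these are the parental (non-recombinant) types.
So the F1 carried p+ m on one chromosome and p m+ on the other — the recessive alleles are on opposite chromosomes (trans / repulsion).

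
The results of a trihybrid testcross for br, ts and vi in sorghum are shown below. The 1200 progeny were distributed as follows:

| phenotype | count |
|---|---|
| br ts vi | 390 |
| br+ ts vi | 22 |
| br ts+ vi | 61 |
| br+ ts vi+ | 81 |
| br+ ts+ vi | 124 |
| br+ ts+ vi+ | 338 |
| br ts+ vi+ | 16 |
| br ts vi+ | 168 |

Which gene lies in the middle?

br

The two most frequent reciprocal classes, br ts vi and br+ ts+ vi+, are the parental types, so the F1 was br ts vi / br+ ts+ vi+.
The two rarest classes, br+ ts vi and br ts+ vi+, are the double crossovers. Comparing them with the parentals, only the br allele has switched, so br is the middle locus and the order is vi – br – ts.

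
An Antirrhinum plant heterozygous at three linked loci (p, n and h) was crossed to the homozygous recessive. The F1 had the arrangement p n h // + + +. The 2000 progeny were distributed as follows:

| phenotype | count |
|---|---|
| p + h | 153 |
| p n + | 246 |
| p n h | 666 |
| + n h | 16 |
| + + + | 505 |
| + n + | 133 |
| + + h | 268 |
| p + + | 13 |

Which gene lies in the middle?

p

The two rarest classes, + n h and p + +, are the double crossovers. Comparing them with the parentals, only the p allele has switched, so p is the middle locus and the order is n – p – h.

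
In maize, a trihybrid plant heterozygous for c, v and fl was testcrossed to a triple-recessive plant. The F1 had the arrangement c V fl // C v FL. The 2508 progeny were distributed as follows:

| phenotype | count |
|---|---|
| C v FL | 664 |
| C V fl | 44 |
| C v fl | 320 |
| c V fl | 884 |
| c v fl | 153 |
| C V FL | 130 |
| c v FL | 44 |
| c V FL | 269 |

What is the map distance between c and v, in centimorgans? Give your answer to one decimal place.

The two rarest classes, C V fl and c v FL, are the double crossovers. Comparing them with the parentals, only the c allele has switched, so c is the middle locus and the order is v – c – fl.
Crossovers in the v–c interval produce the single-crossover classes c v fl and C V FL (153 + 130 = 283) plus the double crossovers (88).
RF(v–c) = (283 + 88) / 2508 = 371/2508 = 0.1479 → 14.8 centimorgans.

14.8 centimorgans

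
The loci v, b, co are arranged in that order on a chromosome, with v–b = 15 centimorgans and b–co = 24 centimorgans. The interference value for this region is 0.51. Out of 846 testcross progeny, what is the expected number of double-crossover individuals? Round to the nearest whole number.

Map distances give recombination frequencies of 0.150 and 0.240 for the two intervals.
With interference 0.51 (so coincidence = 0.49), expected double-crossover frequency = 0.150 × 0.240 × 0.49 = 0.01764.
Expected number = 0.01764 × 846 = 14.92 ≈ 15.

15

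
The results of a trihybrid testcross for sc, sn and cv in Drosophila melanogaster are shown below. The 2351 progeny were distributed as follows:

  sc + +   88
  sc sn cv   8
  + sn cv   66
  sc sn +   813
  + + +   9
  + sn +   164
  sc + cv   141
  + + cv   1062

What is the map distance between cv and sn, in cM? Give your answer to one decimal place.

The two most frequent reciprocal classes, + + cv and sc sn +, are the parental types, so the F1 was + + cv / sc sn +.
The two rarest classes, + + + and sc sn cv, are the double crossovers. Comparing them with the parentals, only the cv allele has switched, so cv is the middle locus and the order is sn – cv – sc.
Crossovers in the sn–cv interval produce the single-crossover classes + sn cv and sc + + (66 + 88 = 154) plus the double crossovers (17).
RF(sn–cv) = (154 + 17) / 2351 = 171/2351 = 0.0727 → 7.3 cM.

7.3 cM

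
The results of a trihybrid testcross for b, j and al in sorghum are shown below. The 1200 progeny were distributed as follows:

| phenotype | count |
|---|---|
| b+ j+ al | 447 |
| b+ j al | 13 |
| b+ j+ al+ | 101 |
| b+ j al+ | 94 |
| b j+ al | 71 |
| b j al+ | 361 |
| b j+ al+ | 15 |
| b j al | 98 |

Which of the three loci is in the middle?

The two most frequent reciprocal classes, b j al+ and b+ j+ al, are the parental types, so the F1 was b j al+ / b+ j+ al.
The two rarest classes, b j+ al+ and b+ j al, are the double crossovers. Comparing them with the parentals, only the j allele has switched, so j is the middle locus and the order is al – j – b.

j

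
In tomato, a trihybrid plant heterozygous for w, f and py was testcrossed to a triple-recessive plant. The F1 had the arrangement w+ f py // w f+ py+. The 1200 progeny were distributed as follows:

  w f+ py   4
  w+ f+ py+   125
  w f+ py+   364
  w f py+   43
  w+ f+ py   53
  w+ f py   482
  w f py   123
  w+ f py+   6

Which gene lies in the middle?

py

The two rarest classes, w+ f py+ and w f+ py, are the double crossovers. Comparing them with the parentals, only the py allele has switched, so py is the middle locus and the order is w – py – f.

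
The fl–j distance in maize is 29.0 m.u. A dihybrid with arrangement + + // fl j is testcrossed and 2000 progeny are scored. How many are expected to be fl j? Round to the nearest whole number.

A map distance of 29.0 m.u. corresponds to a recombination frequency of 0.290.
The F1 is + + / fl j, so fl j is a parental gamete class with expected frequency (1 − r)/2 = 0.710/2 = 0.3550.
Expected number = 0.3550 × 2000 = 710.00 ≈ 710.

710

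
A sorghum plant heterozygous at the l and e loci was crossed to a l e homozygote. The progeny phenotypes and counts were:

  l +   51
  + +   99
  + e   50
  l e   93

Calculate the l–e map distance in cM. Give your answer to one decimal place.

The two most frequent classes, + + (99) and l e (93), are the parental types, so the F1 was + + / l e.
The recombinant classes are + e and l +: 50 + 51 = 101.
Recombination frequency = 101/293 = 0.3447 ≈ 34.5%, i.e. 34.5 cM.

34.5 cM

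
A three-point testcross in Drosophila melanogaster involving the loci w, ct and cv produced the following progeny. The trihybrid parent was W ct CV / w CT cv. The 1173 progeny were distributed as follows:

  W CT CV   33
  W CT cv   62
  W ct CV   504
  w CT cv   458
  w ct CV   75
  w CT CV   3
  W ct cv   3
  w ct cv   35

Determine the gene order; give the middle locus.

cv

The two rarest classes, W ct cv and w CT CV, are the double crossovers. Comparing them with the parentals, only the cv allele has switched, so cv is the middle locus and the order is w – cv – ct.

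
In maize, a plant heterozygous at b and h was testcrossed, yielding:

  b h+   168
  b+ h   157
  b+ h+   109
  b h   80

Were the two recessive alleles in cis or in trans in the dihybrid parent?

The two most frequent classes are b+ h (157) and b h+ (168); these are the parental (non-recombinant) types.
So the F1 carried b+ h on one chromosome and b h+ on the other — the recessive alleles are on opposite chromosomes (trans / repulsion).

trans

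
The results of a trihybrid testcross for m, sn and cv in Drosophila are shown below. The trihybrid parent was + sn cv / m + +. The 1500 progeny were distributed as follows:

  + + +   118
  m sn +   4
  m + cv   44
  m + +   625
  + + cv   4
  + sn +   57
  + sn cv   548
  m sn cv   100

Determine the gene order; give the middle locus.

The two rarest classes, + + cv and m sn +, are the double crossovers. Comparing them with the parentals, only the sn allele has switched, so sn is the middle locus and the order is m – sn – cv.

sn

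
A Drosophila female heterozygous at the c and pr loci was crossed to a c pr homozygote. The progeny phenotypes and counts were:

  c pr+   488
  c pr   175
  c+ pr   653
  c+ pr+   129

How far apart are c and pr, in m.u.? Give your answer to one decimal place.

21.0 m.u.

The two most frequent classes, c+ pr (653) and c pr+ (488), are the parental types, so the F1 was c+ pr / c pr+.
The recombinant classes are c+ pr+ and c pr: 129 + 175 = 304.
Recombination frequency = 304/1445 = 0.2104 ≈ 21.0%, i.e. 21.0 m.u.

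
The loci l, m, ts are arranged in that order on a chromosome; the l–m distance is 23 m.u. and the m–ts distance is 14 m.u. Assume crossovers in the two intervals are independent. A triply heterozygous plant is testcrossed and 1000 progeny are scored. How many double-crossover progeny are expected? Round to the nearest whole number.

Map distances give recombination frequencies of 0.230 and 0.140 for the two intervals.
With no interference, expected double-crossover frequency = 0.230 × 0.140 = 0.03220.
Expected number = 0.03220 × 1000 = 32.20 ≈ 32.

32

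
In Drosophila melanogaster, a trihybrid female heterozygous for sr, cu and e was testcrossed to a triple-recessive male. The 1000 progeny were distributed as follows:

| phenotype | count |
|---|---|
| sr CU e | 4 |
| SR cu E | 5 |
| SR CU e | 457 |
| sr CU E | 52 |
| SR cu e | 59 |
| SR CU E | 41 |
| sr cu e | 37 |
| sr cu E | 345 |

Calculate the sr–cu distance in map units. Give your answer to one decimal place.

12.0 map units

The two most frequent reciprocal classes, SR CU e and sr cu E, are the parental types, so the F1 was SR CU e / sr cu E.
The two rarest classes, sr CU e and SR cu E, are the double crossovers. Comparing them with the parentals, only the sr allele has switched, so sr is the middle locus and the order is e – sr – cu.
Crossovers in the sr–cu interval produce the single-crossover classes SR cu e and sr CU E (59 + 52 = 111) plus the double crossovers (9).
RF(sr–cu) = (111 + 9) / 1000 = 120/1000 = 0.1200 → 12.0 map units.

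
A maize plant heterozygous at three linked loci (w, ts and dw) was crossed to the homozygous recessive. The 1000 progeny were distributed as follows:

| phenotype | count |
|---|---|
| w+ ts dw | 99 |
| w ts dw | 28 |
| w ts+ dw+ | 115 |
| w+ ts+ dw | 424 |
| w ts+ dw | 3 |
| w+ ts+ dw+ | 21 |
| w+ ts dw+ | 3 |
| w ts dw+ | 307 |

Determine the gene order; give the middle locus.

w

The two most frequent reciprocal classes, w+ ts+ dw and w ts dw+, are the parental types, so the F1 was w+ ts+ dw / w ts dw+.
The two rarest classes, w ts+ dw and w+ ts dw+, are the double crossovers. Comparing them with the parentals, only the w allele has switched, so w is the middle locus and the order is dw – w – ts.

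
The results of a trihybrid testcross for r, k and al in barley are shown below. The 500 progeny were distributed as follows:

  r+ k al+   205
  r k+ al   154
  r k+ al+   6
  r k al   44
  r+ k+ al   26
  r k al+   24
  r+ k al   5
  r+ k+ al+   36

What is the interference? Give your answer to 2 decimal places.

0.01

The two most frequent reciprocal classes, r k+ al and r+ k al+, are the parental types, so the F1 was r k+ al / r+ k al+.
The two rarest classes, r k+ al+ and r+ k al, are the double crossovers. Comparing them with the parentals, only the al allele has switched, so al is the middle locus and the order is k – al – r.
k–al: (80 + 11)/500 = 0.1820; al–r: (50 + 11)/500 = 0.1220.
Expected DCO frequency = 0.1820 × 0.1220 ≈ 0.02220; observed = 11/500 ≈ 0.02200.
Coefficient of coincidence = 0.02200/0.02220 ≈ 0.99; interference = 1 − 0.99 = 0.01.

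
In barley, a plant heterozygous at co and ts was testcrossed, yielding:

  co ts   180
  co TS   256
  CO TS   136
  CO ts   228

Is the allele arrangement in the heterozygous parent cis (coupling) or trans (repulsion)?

The two most frequent classes are CO ts (228) and co TS (256); these are the parental (non-recombinant) types.
So the F1 carried CO ts on one chromosome and co TS on the other — the recessive alleles are on opposite chromosomes (trans / repulsion).

trans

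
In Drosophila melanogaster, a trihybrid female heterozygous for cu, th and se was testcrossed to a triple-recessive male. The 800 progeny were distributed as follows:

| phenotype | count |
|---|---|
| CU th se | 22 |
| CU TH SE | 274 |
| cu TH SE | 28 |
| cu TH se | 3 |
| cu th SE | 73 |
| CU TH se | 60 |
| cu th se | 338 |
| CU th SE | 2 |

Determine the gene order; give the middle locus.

The two most frequent reciprocal classes, cu th se and CU TH SE, are the parental types, so the F1 was cu th se / CU TH SE.
The two rarest classes, cu TH se and CU th SE, are the double crossovers. Comparing them with the parentals, only the th allele has switched, so th is the middle locus and the order is se – th – cu.

th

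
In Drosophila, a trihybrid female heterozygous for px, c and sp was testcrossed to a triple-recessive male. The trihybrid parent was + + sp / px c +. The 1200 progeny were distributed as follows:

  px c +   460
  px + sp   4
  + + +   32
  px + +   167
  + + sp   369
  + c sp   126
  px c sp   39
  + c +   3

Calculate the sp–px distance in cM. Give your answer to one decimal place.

The two rarest classes, px + sp and + c +, are the double crossovers. Comparing them with the parentals, only the px allele has switched, so px is the middle locus and the order is sp – px – c.
Crossovers in the sp–px interval produce the single-crossover classes + + + and px c sp (32 + 39 = 71) plus the double crossovers (7).
RF(sp–px) = (71 + 7) / 1200 = 78/1200 = 0.0650 → 6.5 cM.

6.5 cM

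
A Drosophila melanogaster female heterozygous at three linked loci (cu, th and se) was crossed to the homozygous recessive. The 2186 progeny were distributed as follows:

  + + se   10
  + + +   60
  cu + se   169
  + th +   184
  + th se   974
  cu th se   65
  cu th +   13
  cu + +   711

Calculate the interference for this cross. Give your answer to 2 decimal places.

0.10

The two most frequent reciprocal classes, cu + + and + th se, are the parental types, so the F1 was cu + + / + th se.
The two rarest classes, cu th + and + + se, are the double crossovers. Comparing them with the parentals, only the th allele has switched, so th is the middle locus and the order is cu – th – se.
cu–th: (125 + 23)/2186 = 0.0677; th–se: (353 + 23)/2186 = 0.1720.
Expected DCO frequency = 0.0677 × 0.1720 ≈ 0.01164; observed = 23/2186 ≈ 0.01052.
Coefficient of coincidence = 0.01052/0.01164 ≈ 0.90; interference = 1 − 0.90 = 0.10.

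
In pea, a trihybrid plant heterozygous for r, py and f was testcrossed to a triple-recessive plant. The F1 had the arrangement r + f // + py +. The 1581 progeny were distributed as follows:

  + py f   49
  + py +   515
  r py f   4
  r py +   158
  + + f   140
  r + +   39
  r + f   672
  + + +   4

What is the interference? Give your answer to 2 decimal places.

0.57

The two rarest classes, r py f and + + +, are the double crossovers. Comparing them with the parentals, only the py allele has switched, so py is the middle locus and the order is r – py – f.
r–py: (298 + 8)/1581 = 0.1935; py–f: (88 + 8)/1581 = 0.0607.
Expected DCO frequency = 0.1935 × 0.0607 ≈ 0.01175; observed = 8/1581 ≈ 0.00506.
Coefficient of coincidence = 0.00506/0.01175 ≈ 0.43; interference = 1 − 0.43 = 0.57.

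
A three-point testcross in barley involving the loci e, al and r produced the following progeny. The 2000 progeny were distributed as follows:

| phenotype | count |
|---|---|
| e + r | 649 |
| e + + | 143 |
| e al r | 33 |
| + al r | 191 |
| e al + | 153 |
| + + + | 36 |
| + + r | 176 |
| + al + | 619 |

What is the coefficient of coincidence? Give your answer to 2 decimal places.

The two most frequent reciprocal classes, + al + and e + r, are the parental types, so the F1 was + al + / e + r.
The two rarest classes, + + + and e al r, are the double crossovers. Comparing them with the parentals, only the al allele has switched, so al is the middle locus and the order is e – al – r.
e–al: (329 + 69)/2000 = 0.1990; al–r: (334 + 69)/2000 = 0.2015.
Expected DCO frequency = 0.1990 × 0.2015 ≈ 0.04010; observed = 69/2000 ≈ 0.03450.
Coefficient of coincidence = 0.03450/0.04010 ≈ 0.86.

0.86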